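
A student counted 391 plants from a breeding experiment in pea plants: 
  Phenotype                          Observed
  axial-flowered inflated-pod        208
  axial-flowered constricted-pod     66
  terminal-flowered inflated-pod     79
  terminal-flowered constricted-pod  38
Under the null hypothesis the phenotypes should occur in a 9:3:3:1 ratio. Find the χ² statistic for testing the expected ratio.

The 9:3:3:1 ratio has 16 parts, so with N = 391 the expected counts are:
  axial-flowered inflated-pod: 391 × 9/16 = 219.9375
  axial-flowered constricted-pod: 391 × 3/16 = 73.3125
  terminal-flowered inflated-pod: 391 × 3/16 = 73.3125
  terminal-flowered constricted-pod: 391 × 1/16 = 24.4375
χ² = Σ (O − E)² / E
  axial-flowered inflated-pod: (208 − 219.9375)² / 219.9375 = 0.6479
  axial-flowered constricted-pod: (66 − 73.3125)² / 73.3125 = 0.7294
  terminal-flowered inflated-pod: (79 − 73.3125)² / 73.3125 = 0.4412
  terminal-flowered constricted-pod: (38 − 24.4375)² / 24.4375 = 7.5270
χ² = 0.6479 + 0.7294 + 0.4412 + 7.5270 = 9.3455 ≈ 9.346

9.346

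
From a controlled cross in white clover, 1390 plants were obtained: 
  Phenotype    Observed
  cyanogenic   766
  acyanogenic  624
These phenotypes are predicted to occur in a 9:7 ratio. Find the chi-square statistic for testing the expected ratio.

The 9:7 ratio has 16 parts, so with N = 1390 the expected counts are:
  cyanogenic: 1390 × 9/16 = 781.875
  acyanogenic: 1390 × 7/16 = 608.125
χ² = Σ (O − E)² / E
  cyanogenic: (766 − 781.875)² / 781.875 = 0.3223
  acyanogenic: (624 − 608.125)² / 608.125 = 0.4144
χ² = 0.3223 + 0.4144 = 0.7367 ≈ 0.737

0.737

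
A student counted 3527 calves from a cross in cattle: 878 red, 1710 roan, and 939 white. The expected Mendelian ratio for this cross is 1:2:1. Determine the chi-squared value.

5.356

The 1:2:1 ratio has 4 parts, so with N = 3527 the expected counts are:
  red: 3527 × 1/4 = 881.75
  roan: 3527 × 2/4 = 1763.5
  white: 3527 × 1/4 = 881.75
χ² = Σ (O − E)² / E
  red: (878 − 881.75)² / 881.75 = 0.0159
  roan: (1710 − 1763.5)² / 1763.5 = 1.6231
  white: (939 − 881.75)² / 881.75 = 3.7171
χ² = 0.0159 + 1.6231 + 3.7171 = 5.3561 ≈ 5.356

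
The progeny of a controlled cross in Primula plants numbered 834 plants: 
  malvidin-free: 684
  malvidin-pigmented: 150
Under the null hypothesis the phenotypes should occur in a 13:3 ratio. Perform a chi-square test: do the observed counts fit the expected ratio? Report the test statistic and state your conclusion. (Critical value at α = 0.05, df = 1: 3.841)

0.320; consistent

Expected counts for N = 834 under a 13:3 ratio (total parts = 16):
  malvidin-free: 834 × 13/16 = 677.625
  malvidin-pigmented: 834 × 3/16 = 156.375
χ² = Σ (O − E)² / E
  malvidin-free: (684 − 677.625)² / 677.625 = 0.0600
  malvidin-pigmented: (150 − 156.375)² / 156.375 = 0.2599
χ² = 0.0600 + 0.2599 = 0.3199 ≈ 0.320
Degrees of freedom = 2 − 1 = 1; critical value at α = 0.05 is 3.841.
Since 0.320 < 3.841, we fail to reject the null hypothesis — the data are consistent with the 13:3 ratio.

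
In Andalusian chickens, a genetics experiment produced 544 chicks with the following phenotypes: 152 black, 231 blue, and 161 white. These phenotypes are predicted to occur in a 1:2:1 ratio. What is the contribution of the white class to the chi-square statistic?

Expected counts for N = 544 under a 1:2:1 ratio (total parts = 4):
  black: 544 × 1/4 = 136
  blue: 544 × 2/4 = 272
  white: 544 × 1/4 = 136
Contribution of white: (161 − 136)² / 136 = 4.5956

4.596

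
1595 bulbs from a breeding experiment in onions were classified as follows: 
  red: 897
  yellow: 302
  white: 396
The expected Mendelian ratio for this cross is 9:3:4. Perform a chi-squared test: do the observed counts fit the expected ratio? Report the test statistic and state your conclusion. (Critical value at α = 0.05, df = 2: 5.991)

0.048; consistent

Expected counts for N = 1595 under a 9:3:4 ratio (total parts = 16):
  red: 1595 × 9/16 = 897.1875
  yellow: 1595 × 3/16 = 299.0625
  white: 1595 × 4/16 = 398.75
χ² = Σ (O − E)² / E
  red: (897 − 897.1875)² / 897.1875 = 0.0000
  yellow: (302 − 299.0625)² / 299.0625 = 0.0289
  white: (396 − 398.75)² / 398.75 = 0.0190
χ² = 0.0000 + 0.0289 + 0.0190 = 0.0479 ≈ 0.048
Degrees of freedom = 3 − 1 = 2; critical value at α = 0.05 is 5.991.
Since 0.048 < 5.991, we fail to reject the null hypothesis — the data are consistent with the 9:3:4 ratio.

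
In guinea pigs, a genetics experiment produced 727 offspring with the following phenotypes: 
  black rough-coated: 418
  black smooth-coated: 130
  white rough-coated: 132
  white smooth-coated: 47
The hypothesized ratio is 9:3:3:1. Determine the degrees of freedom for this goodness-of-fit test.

3

A goodness-of-fit test with 4 phenotype classes has df = 4 − 1 = 3.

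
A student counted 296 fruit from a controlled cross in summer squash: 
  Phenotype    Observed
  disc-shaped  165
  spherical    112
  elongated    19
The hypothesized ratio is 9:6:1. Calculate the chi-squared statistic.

Under the 9:6:1 hypothesis (Σ ratio = 16, N = 296):
  disc-shaped: 296 × 9/16 = 166.5
  spherical: 296 × 6/16 = 111
  elongated: 296 × 1/16 = 18.5
χ² = Σ (O − E)² / E
  disc-shaped: (165 − 166.5)² / 166.5 = 0.0135
  spherical: (112 − 111)² / 111 = 0.0090
  elongated: (19 − 18.5)² / 18.5 = 0.0135
χ² = 0.0135 + 0.0090 + 0.0135 = 0.036

0.036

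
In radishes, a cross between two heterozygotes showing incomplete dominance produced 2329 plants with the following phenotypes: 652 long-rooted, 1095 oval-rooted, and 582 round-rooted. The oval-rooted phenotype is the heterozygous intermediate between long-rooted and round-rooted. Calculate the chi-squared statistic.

With incomplete dominance, a heterozygote × heterozygote cross gives a 1:2:1 phenotypic ratio.
The 1:2:1 ratio has 4 parts, so with N = 2329 the expected counts are:
  long-rooted: 2329 × 1/4 = 582.25
  oval-rooted: 2329 × 2/4 = 1164.5
  round-rooted: 2329 × 1/4 = 582.25
χ² = Σ (O − E)² / E
  long-rooted: (652 − 582.25)² / 582.25 = 8.3556
  oval-rooted: (1095 − 1164.5)² / 1164.5 = 4.1479
  round-rooted: (582 − 582.25)² / 582.25 = 0.0001
χ² = 8.3556 + 4.1479 + 0.0001 = 12.5036 ≈ 12.504

12.504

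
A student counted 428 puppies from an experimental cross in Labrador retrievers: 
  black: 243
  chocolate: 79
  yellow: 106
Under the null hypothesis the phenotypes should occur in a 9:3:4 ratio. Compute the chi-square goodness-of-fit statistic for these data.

Expected counts for N = 428 under a 9:3:4 ratio (total parts = 16):
  black: 428 × 9/16 = 240.75
  chocolate: 428 × 3/16 = 80.25
  yellow: 428 × 4/16 = 107
χ² = Σ (O − E)² / E
  black: (243 − 240.75)² / 240.75 = 0.0210
  chocolate: (79 − 80.25)² / 80.25 = 0.0195
  yellow: (106 − 107)² / 107 = 0.0093
χ² = 0.0210 + 0.0195 + 0.0093 = 0.0498 ≈ 0.050

0.050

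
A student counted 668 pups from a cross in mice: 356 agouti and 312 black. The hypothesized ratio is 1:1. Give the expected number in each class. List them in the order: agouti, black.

Under the 1:1 hypothesis (Σ ratio = 2, N = 668):
  agouti: 668 × 1/2 = 334
  black: 668 × 1/2 = 334

334, 334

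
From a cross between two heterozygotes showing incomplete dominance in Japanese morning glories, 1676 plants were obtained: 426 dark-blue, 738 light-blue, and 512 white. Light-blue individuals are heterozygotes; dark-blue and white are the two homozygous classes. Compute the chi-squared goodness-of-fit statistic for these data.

32.692

With incomplete dominance, a heterozygote × heterozygote cross gives a 1:2:1 phenotypic ratio.
Expected counts for N = 1676 under a 1:2:1 ratio (total parts = 4):
  dark-blue: 1676 × 1/4 = 419
  light-blue: 1676 × 2/4 = 838
  white: 1676 × 1/4 = 419
χ² = Σ (O − E)² / E
  dark-blue: (426 − 419)² / 419 = 0.1169
  light-blue: (738 − 838)² / 838 = 11.9332
  white: (512 − 419)² / 419 = 20.6420
χ² = 0.1169 + 11.9332 + 20.6420 = 32.6921 ≈ 32.692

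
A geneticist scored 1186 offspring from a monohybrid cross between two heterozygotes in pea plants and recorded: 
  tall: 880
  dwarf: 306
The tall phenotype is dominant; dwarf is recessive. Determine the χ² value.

0.406

For a monohybrid cross between heterozygotes with complete dominance, the expected phenotypic ratio is 3:1.
The 3:1 ratio has 4 parts, so with N = 1186 the expected counts are:
  tall: 1186 × 3/4 = 889.5
  dwarf: 1186 × 1/4 = 296.5
χ² = Σ (O − E)² / E
  tall: (880 − 889.5)² / 889.5 = 0.1015
  dwarf: (306 − 296.5)² / 296.5 = 0.3044
χ² = 0.1015 + 0.3044 = 0.4059 ≈ 0.406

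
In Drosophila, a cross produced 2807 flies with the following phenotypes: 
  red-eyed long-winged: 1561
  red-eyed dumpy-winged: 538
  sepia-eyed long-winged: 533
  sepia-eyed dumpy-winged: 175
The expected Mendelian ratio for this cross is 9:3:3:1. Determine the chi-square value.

0.549

The 9:3:3:1 ratio has 16 parts, so with N = 2807 the expected counts are:
  red-eyed long-winged: 2807 × 9/16 = 1578.9375
  red-eyed dumpy-winged: 2807 × 3/16 = 526.3125
  sepia-eyed long-winged: 2807 × 3/16 = 526.3125
  sepia-eyed dumpy-winged: 2807 × 1/16 = 175.4375
χ² = Σ (O − E)² / E
  red-eyed long-winged: (1561 − 1578.9375)² / 1578.9375 = 0.2038
  red-eyed dumpy-winged: (538 − 526.3125)² / 526.3125 = 0.2595
  sepia-eyed long-winged: (533 − 526.3125)² / 526.3125 = 0.0850
  sepia-eyed dumpy-winged: (175 − 175.4375)² / 175.4375 = 0.0011
χ² = 0.2038 + 0.2595 + 0.0850 + 0.0011 = 0.5494 ≈ 0.549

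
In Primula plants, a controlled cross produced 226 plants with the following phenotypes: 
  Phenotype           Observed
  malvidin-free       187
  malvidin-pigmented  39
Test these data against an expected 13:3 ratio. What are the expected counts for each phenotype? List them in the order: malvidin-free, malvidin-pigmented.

183.625, 42.375

Expected counts for N = 226 under a 13:3 ratio (total parts = 16):
  malvidin-free: 226 × 13/16 = 183.625
  malvidin-pigmented: 226 × 3/16 = 42.375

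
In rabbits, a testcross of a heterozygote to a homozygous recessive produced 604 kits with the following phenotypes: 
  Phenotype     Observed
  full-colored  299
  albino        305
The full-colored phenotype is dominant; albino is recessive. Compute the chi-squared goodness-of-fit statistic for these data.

A testcross of a heterozygote (Aa × aa) gives a 1:1 phenotypic ratio.
Total ratio parts = 2. Expected numbers out of 604:
  full-colored: 604 × 1/2 = 302
  albino: 604 × 1/2 = 302
χ² = Σ (O − E)² / E
  full-colored: (299 − 302)² / 302 = 0.0298
  albino: (305 − 302)² / 302 = 0.0298
χ² = 0.0298 + 0.0298 = 0.0596 ≈ 0.060

0.060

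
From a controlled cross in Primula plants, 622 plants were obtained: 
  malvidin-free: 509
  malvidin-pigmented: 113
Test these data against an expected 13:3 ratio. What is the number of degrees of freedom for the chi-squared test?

A goodness-of-fit test with 2 phenotype classes has df = 2 − 1 = 1.

1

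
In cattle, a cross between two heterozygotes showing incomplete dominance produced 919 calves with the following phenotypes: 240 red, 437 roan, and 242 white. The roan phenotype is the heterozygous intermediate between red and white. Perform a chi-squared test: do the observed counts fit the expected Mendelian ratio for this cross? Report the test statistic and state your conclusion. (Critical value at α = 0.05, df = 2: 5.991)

With incomplete dominance, a heterozygote × heterozygote cross gives a 1:2:1 phenotypic ratio.
Expected counts for N = 919 under a 1:2:1 ratio (total parts = 4):
  red: 919 × 1/4 = 229.75
  roan: 919 × 2/4 = 459.5
  white: 919 × 1/4 = 229.75
χ² = Σ (O − E)² / E
  red: (240 − 229.75)² / 229.75 = 0.4573
  roan: (437 − 459.5)² / 459.5 = 1.1017
  white: (242 − 229.75)² / 229.75 = 0.6532
χ² = 0.4573 + 1.1017 + 0.6532 = 2.2122 ≈ 2.212
Degrees of freedom = 3 − 1 = 2; critical value at α = 0.05 is 5.991.
Since 2.212 < 5.991, we fail to reject the null hypothesis — the data are consistent with the 1:2:1 ratio.

2.212; consistent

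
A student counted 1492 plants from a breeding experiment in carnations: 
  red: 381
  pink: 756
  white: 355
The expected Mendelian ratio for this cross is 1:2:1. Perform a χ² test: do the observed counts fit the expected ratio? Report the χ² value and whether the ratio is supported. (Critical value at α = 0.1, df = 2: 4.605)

Total ratio parts = 4. Expected numbers out of 1492:
  red: 1492 × 1/4 = 373
  pink: 1492 × 2/4 = 746
  white: 1492 × 1/4 = 373
χ² = Σ (O − E)² / E
  red: (381 − 373)² / 373 = 0.1716
  pink: (756 − 746)² / 746 = 0.1340
  white: (355 − 373)² / 373 = 0.8686
χ² = 0.1716 + 0.1340 + 0.8686 = 1.1742 ≈ 1.174
Degrees of freedom = 3 − 1 = 2; critical value at α = 0.1 is 4.605.
Since 1.174 < 4.605, we fail to reject the null hypothesis — the data are consistent with the 1:2:1 ratio.

1.174; consistent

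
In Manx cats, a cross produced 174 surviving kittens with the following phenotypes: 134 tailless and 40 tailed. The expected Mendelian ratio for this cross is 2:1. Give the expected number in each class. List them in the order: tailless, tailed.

Total ratio parts = 3. Expected numbers out of 174:
  tailless: 174 × 2/3 = 116
  tailed: 174 × 1/3 = 58

116, 58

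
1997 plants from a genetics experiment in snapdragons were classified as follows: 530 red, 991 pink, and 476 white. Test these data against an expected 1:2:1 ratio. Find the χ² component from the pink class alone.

Expected counts for N = 1997 under a 1:2:1 ratio (total parts = 4):
  red: 1997 × 1/4 = 499.25
  pink: 1997 × 2/4 = 998.5
  white: 1997 × 1/4 = 499.25
Contribution of pink: (991 − 998.5)² / 998.5 = 0.0563

0.056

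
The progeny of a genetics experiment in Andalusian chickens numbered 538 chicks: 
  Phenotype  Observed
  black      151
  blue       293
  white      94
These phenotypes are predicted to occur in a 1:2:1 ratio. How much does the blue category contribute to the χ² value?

2.141

Expected counts for N = 538 under a 1:2:1 ratio (total parts = 4):
  black: 538 × 1/4 = 134.5
  blue: 538 × 2/4 = 269
  white: 538 × 1/4 = 134.5
Contribution of blue: (293 − 269)² / 269 = 2.1413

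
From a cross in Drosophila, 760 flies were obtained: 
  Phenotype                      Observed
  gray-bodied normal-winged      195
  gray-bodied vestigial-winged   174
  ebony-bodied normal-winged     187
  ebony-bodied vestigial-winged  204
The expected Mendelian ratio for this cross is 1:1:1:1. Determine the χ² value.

2.558

Expected counts for N = 760 under a 1:1:1:1 ratio (total parts = 4):
  gray-bodied normal-winged: 760 × 1/4 = 190
  gray-bodied vestigial-winged: 760 × 1/4 = 190
  ebony-bodied normal-winged: 760 × 1/4 = 190
  ebony-bodied vestigial-winged: 760 × 1/4 = 190
χ² = Σ (O − E)² / E
  gray-bodied normal-winged: (195 − 190)² / 190 = 0.1316
  gray-bodied vestigial-winged: (174 − 190)² / 190 = 1.3474
  ebony-bodied normal-winged: (187 − 190)² / 190 = 0.0474
  ebony-bodied vestigial-winged: (204 − 190)² / 190 = 1.0316
χ² = 0.1316 + 1.3474 + 0.0474 + 1.0316 = 2.558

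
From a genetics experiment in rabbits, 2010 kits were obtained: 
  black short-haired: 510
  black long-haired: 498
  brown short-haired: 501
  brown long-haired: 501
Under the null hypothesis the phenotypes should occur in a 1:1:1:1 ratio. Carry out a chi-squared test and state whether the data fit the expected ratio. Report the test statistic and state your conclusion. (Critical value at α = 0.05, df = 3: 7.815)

0.161; consistent

Total ratio parts = 4. Expected numbers out of 2010:
  black short-haired: 2010 × 1/4 = 502.5
  black long-haired: 2010 × 1/4 = 502.5
  brown short-haired: 2010 × 1/4 = 502.5
  brown long-haired: 2010 × 1/4 = 502.5
χ² = Σ (O − E)² / E
  black short-haired: (510 − 502.5)² / 502.5 = 0.1119
  black long-haired: (498 − 502.5)² / 502.5 = 0.0403
  brown short-haired: (501 − 502.5)² / 502.5 = 0.0045
  brown long-haired: (501 − 502.5)² / 502.5 = 0.0045
χ² = 0.1119 + 0.0403 + 0.0045 + 0.0045 = 0.1612 ≈ 0.161
Degrees of freedom = 4 − 1 = 3; critical value at α = 0.05 is 7.815.
Since 0.161 < 7.815, we fail to reject the null hypothesis — the data are consistent with the 1:1:1:1 ratio.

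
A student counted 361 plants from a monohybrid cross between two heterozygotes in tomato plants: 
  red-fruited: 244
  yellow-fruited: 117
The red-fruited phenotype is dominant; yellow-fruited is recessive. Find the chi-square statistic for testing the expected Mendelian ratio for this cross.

For a monohybrid cross between heterozygotes with complete dominance, the expected phenotypic ratio is 3:1.
The 3:1 ratio has 4 parts, so with N = 361 the expected counts are:
  red-fruited: 361 × 3/4 = 270.75
  yellow-fruited: 361 × 1/4 = 90.25
χ² = Σ (O − E)² / E
  red-fruited: (244 − 270.75)² / 270.75 = 2.6429
  yellow-fruited: (117 − 90.25)² / 90.25 = 7.9287
χ² = 2.6429 + 7.9287 = 10.5716 ≈ 10.572

10.572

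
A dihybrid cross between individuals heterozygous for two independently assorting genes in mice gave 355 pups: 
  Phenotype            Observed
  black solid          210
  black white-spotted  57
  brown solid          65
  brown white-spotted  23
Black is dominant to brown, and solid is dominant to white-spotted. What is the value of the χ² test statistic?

1.973

A dihybrid F₂ with independent assortment and complete dominance at both loci gives a 9:3:3:1 phenotypic ratio.
Expected counts for N = 355 under a 9:3:3:1 ratio (total parts = 16):
  black solid: 355 × 9/16 = 199.6875
  black white-spotted: 355 × 3/16 = 66.5625
  brown solid: 355 × 3/16 = 66.5625
  brown white-spotted: 355 × 1/16 = 22.1875
χ² = Σ (O − E)² / E
  black solid: (210 − 199.6875)² / 199.6875 = 0.5326
  black white-spotted: (57 − 66.5625)² / 66.5625 = 1.3738
  brown solid: (65 − 66.5625)² / 66.5625 = 0.0367
  brown white-spotted: (23 − 22.1875)² / 22.1875 = 0.0298
χ² = 0.5326 + 1.3738 + 0.0367 + 0.0298 = 1.9729 ≈ 1.973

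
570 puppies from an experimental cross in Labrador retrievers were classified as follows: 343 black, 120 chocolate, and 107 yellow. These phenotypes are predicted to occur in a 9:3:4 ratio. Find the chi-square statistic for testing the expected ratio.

Expected counts for N = 570 under a 9:3:4 ratio (total parts = 16):
  black: 570 × 9/16 = 320.625
  chocolate: 570 × 3/16 = 106.875
  yellow: 570 × 4/16 = 142.5
χ² = Σ (O − E)² / E
  black: (343 − 320.625)² / 320.625 = 1.5615
  chocolate: (120 − 106.875)² / 106.875 = 1.6118
  yellow: (107 − 142.5)² / 142.5 = 8.8439
χ² = 1.5615 + 1.6118 + 8.8439 = 12.0172 ≈ 12.017

12.017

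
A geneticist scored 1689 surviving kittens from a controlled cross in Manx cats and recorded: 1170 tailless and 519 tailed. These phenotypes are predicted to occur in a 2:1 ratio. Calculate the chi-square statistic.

Under the 2:1 hypothesis (Σ ratio = 3, N = 1689):
  tailless: 1689 × 2/3 = 1126
  tailed: 1689 × 1/3 = 563
χ² = Σ (O − E)² / E
  tailless: (1170 − 1126)² / 1126 = 1.7194
  tailed: (519 − 563)² / 563 = 3.4387
χ² = 1.7194 + 3.4387 = 5.1581 ≈ 5.158

5.158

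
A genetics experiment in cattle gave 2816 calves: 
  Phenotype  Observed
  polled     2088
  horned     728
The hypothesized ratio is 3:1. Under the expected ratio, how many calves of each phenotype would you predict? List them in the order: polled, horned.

2112, 704

Expected counts for N = 2816 under a 3:1 ratio (total parts = 4):
  polled: 2816 × 3/4 = 2112
  horned: 2816 × 1/4 = 704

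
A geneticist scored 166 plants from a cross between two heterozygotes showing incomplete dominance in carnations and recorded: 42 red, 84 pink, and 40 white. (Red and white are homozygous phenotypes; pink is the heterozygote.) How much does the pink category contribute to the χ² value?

0.012

With incomplete dominance, a heterozygote × heterozygote cross gives a 1:2:1 phenotypic ratio.
The 1:2:1 ratio has 4 parts, so with N = 166 the expected counts are:
  red: 166 × 1/4 = 41.5
  pink: 166 × 2/4 = 83
  white: 166 × 1/4 = 41.5
Contribution of pink: (84 − 83)² / 83 = 0.0120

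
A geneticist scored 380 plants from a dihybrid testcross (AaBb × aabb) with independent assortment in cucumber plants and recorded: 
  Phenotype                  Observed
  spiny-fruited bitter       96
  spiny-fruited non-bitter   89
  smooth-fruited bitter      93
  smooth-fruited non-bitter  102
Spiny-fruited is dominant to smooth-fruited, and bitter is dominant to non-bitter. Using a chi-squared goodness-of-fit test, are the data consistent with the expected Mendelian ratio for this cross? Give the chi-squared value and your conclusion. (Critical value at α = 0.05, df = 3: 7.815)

0.947; consistent

A dihybrid testcross with independent assortment gives a 1:1:1:1 ratio.
Expected counts for N = 380 under a 1:1:1:1 ratio (total parts = 4):
  spiny-fruited bitter: 380 × 1/4 = 95
  spiny-fruited non-bitter: 380 × 1/4 = 95
  smooth-fruited bitter: 380 × 1/4 = 95
  smooth-fruited non-bitter: 380 × 1/4 = 95
χ² = Σ (O − E)² / E
  spiny-fruited bitter: (96 − 95)² / 95 = 0.0105
  spiny-fruited non-bitter: (89 − 95)² / 95 = 0.3789
  smooth-fruited bitter: (93 − 95)² / 95 = 0.0421
  smooth-fruited non-bitter: (102 − 95)² / 95 = 0.5158
χ² = 0.0105 + 0.3789 + 0.0421 + 0.5158 = 0.9473 ≈ 0.947
Degrees of freedom = 4 − 1 = 3; critical value at α = 0.05 is 7.815.
Since 0.947 < 7.815, we fail to reject the null hypothesis — the data are consistent with the 1:1:1:1 ratio.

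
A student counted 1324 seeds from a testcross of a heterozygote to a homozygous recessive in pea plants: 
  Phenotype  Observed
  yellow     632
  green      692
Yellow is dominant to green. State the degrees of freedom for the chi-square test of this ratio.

1

A testcross of a heterozygote (Aa × aa) gives a 1:1 phenotypic ratio.
A goodness-of-fit test with 2 phenotype classes has df = 2 − 1 = 1.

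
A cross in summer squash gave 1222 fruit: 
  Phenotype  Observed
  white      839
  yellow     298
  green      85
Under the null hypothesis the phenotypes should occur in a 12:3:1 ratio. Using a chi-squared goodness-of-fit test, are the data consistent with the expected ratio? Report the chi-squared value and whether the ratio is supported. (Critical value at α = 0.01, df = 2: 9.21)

Total ratio parts = 16. Expected numbers out of 1222:
  white: 1222 × 12/16 = 916.5
  yellow: 1222 × 3/16 = 229.125
  green: 1222 × 1/16 = 76.375
χ² = Σ (O − E)² / E
  white: (839 − 916.5)² / 916.5 = 6.5535
  yellow: (298 − 229.125)² / 229.125 = 20.7038
  green: (85 − 76.375)² / 76.375 = 0.9740
χ² = 6.5535 + 20.7038 + 0.9740 = 28.2313 ≈ 28.231
Degrees of freedom = 3 − 1 = 2; critical value at α = 0.01 is 9.21.
Since 28.231 > 9.21, we reject the null hypothesis — the data do not fit the 12:3:1 ratio.

28.231; not consistent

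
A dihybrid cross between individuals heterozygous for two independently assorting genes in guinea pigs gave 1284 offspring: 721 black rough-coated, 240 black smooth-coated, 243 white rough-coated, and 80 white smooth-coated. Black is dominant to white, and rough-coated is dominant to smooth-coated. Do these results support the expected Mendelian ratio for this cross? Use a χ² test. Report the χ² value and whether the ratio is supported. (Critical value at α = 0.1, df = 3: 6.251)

0.026; consistent

A dihybrid F₂ with independent assortment and complete dominance at both loci gives a 9:3:3:1 phenotypic ratio.
Under the 9:3:3:1 hypothesis (Σ ratio = 16, N = 1284):
  black rough-coated: 1284 × 9/16 = 722.25
  black smooth-coated: 1284 × 3/16 = 240.75
  white rough-coated: 1284 × 3/16 = 240.75
  white smooth-coated: 1284 × 1/16 = 80.25
χ² = Σ (O − E)² / E
  black rough-coated: (721 − 722.25)² / 722.25 = 0.0022
  black smooth-coated: (240 − 240.75)² / 240.75 = 0.0023
  white rough-coated: (243 − 240.75)² / 240.75 = 0.0210
  white smooth-coated: (80 − 80.25)² / 80.25 = 0.0008
χ² = 0.0022 + 0.0023 + 0.0210 + 0.0008 = 0.0263 ≈ 0.026
Degrees of freedom = 4 − 1 = 3; critical value at α = 0.1 is 6.251.
Since 0.026 < 6.251, we fail to reject the null hypothesis — the data are consistent with the 9:3:3:1 ratio.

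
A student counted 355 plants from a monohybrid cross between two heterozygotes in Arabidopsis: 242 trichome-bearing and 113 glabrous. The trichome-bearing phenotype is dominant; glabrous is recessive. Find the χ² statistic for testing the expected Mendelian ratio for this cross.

For a monohybrid cross between heterozygotes with complete dominance, the expected phenotypic ratio is 3:1.
Expected counts for N = 355 under a 3:1 ratio (total parts = 4):
  trichome-bearing: 355 × 3/4 = 266.25
  glabrous: 355 × 1/4 = 88.75
χ² = Σ (O − E)² / E
  trichome-bearing: (242 − 266.25)² / 266.25 = 2.2087
  glabrous: (113 − 88.75)² / 88.75 = 6.6261
χ² = 2.2087 + 6.6261 = 8.8348 ≈ 8.835

8.835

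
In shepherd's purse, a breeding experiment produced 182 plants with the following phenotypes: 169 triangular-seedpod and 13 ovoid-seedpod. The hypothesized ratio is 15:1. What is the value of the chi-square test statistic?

0.248

Expected counts for N = 182 under a 15:1 ratio (total parts = 16):
  triangular-seedpod: 182 × 15/16 = 170.625
  ovoid-seedpod: 182 × 1/16 = 11.375
χ² = Σ (O − E)² / E
  triangular-seedpod: (169 − 170.625)² / 170.625 = 0.0155
  ovoid-seedpod: (13 − 11.375)² / 11.375 = 0.2321
χ² = 0.0155 + 0.2321 = 0.2476 ≈ 0.248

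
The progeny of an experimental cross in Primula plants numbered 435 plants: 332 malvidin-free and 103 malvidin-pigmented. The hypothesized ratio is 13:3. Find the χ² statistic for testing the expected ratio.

6.935

The 13:3 ratio has 16 parts, so with N = 435 the expected counts are:
  malvidin-free: 435 × 13/16 = 353.4375
  malvidin-pigmented: 435 × 3/16 = 81.5625
χ² = Σ (O − E)² / E
  malvidin-free: (332 − 353.4375)² / 353.4375 = 1.3003
  malvidin-pigmented: (103 − 81.5625)² / 81.5625 = 5.6345
χ² = 1.3003 + 5.6345 = 6.9348 ≈ 6.935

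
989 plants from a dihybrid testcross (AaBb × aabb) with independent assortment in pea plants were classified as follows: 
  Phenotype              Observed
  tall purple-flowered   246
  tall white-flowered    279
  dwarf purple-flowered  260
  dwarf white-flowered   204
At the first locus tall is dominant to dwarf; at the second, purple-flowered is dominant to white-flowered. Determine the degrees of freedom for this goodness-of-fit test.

3

A dihybrid testcross with independent assortment gives a 1:1:1:1 ratio.
A goodness-of-fit test with 4 phenotype classes has df = 4 − 1 = 3.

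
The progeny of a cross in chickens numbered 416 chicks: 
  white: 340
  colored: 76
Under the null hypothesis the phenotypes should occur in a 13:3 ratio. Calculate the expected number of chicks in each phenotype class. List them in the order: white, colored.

Expected counts for N = 416 under a 13:3 ratio (total parts = 16):
  white: 416 × 13/16 = 338
  colored: 416 × 3/16 = 78

338, 78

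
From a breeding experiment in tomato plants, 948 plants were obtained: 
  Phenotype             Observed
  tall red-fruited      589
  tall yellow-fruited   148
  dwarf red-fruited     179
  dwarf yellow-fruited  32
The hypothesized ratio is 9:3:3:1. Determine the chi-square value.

Under the 9:3:3:1 hypothesis (Σ ratio = 16, N = 948):
  tall red-fruited: 948 × 9/16 = 533.25
  tall yellow-fruited: 948 × 3/16 = 177.75
  dwarf red-fruited: 948 × 3/16 = 177.75
  dwarf yellow-fruited: 948 × 1/16 = 59.25
χ² = Σ (O − E)² / E
  tall red-fruited: (589 − 533.25)² / 533.25 = 5.8285
  tall yellow-fruited: (148 − 177.75)² / 177.75 = 4.9793
  dwarf red-fruited: (179 − 177.75)² / 177.75 = 0.0088
  dwarf yellow-fruited: (32 − 59.25)² / 59.25 = 12.5327
χ² = 5.8285 + 4.9793 + 0.0088 + 12.5327 = 23.3493 ≈ 23.349

23.349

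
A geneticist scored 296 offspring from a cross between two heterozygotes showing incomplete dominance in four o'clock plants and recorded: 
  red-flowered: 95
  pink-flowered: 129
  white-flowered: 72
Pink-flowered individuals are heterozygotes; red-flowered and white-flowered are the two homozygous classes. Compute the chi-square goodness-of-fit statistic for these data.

With incomplete dominance, a heterozygote × heterozygote cross gives a 1:2:1 phenotypic ratio.
Under the 1:2:1 hypothesis (Σ ratio = 4, N = 296):
  red-flowered: 296 × 1/4 = 74
  pink-flowered: 296 × 2/4 = 148
  white-flowered: 296 × 1/4 = 74
χ² = Σ (O − E)² / E
  red-flowered: (95 − 74)² / 74 = 5.9595
  pink-flowered: (129 − 148)² / 148 = 2.4392
  white-flowered: (72 − 74)² / 74 = 0.0541
χ² = 5.9595 + 2.4392 + 0.0541 = 8.4528 ≈ 8.453

8.453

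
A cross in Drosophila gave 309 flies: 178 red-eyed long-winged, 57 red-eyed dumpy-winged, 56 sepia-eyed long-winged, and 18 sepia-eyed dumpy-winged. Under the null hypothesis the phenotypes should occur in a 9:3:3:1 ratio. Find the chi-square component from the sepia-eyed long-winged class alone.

0.065

Under the 9:3:3:1 hypothesis (Σ ratio = 16, N = 309):
  red-eyed long-winged: 309 × 9/16 = 173.8125
  red-eyed dumpy-winged: 309 × 3/16 = 57.9375
  sepia-eyed long-winged: 309 × 3/16 = 57.9375
  sepia-eyed dumpy-winged: 309 × 1/16 = 19.3125
Contribution of sepia-eyed long-winged: (56 − 57.9375)² / 57.9375 = 0.0648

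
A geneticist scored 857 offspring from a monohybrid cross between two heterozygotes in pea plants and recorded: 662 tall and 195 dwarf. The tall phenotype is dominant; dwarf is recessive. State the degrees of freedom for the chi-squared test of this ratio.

1

For a monohybrid cross between heterozygotes with complete dominance, the expected phenotypic ratio is 3:1.
A goodness-of-fit test with 2 phenotype classes has df = 2 − 1 = 1.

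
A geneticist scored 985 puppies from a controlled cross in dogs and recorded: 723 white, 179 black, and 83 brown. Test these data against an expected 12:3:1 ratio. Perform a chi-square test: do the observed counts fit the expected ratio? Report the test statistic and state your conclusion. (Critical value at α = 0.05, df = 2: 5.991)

7.976; not consistent

Expected counts for N = 985 under a 12:3:1 ratio (total parts = 16):
  white: 985 × 12/16 = 738.75
  black: 985 × 3/16 = 184.6875
  brown: 985 × 1/16 = 61.5625
χ² = Σ (O − E)² / E
  white: (723 − 738.75)² / 738.75 = 0.3358
  black: (179 − 184.6875)² / 184.6875 = 0.1751
  brown: (83 − 61.5625)² / 61.5625 = 7.4650
χ² = 0.3358 + 0.1751 + 7.4650 = 7.9759 ≈ 7.976
Degrees of freedom = 3 − 1 = 2; critical value at α = 0.05 is 5.991.
Since 7.976 > 5.991, we reject the null hypothesis — the data do not fit the 12:3:1 ratio.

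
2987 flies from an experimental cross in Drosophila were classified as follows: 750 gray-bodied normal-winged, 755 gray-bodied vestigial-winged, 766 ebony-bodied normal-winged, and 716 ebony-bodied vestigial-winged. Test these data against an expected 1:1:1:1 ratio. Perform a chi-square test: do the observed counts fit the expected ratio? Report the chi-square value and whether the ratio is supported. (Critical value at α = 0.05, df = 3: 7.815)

1.868; consistent

Expected counts for N = 2987 under a 1:1:1:1 ratio (total parts = 4):
  gray-bodied normal-winged: 2987 × 1/4 = 746.75
  gray-bodied vestigial-winged: 2987 × 1/4 = 746.75
  ebony-bodied normal-winged: 2987 × 1/4 = 746.75
  ebony-bodied vestigial-winged: 2987 × 1/4 = 746.75
χ² = Σ (O − E)² / E
  gray-bodied normal-winged: (750 − 746.75)² / 746.75 = 0.0141
  gray-bodied vestigial-winged: (755 − 746.75)² / 746.75 = 0.0911
  ebony-bodied normal-winged: (766 − 746.75)² / 746.75 = 0.4962
  ebony-bodied vestigial-winged: (716 − 746.75)² / 746.75 = 1.2662
χ² = 0.0141 + 0.0911 + 0.4962 + 1.2662 = 1.8676 ≈ 1.868
Degrees of freedom = 4 − 1 = 3; critical value at α = 0.05 is 7.815.
Since 1.868 < 7.815, we fail to reject the null hypothesis — the data are consistent with the 1:1:1:1 ratio.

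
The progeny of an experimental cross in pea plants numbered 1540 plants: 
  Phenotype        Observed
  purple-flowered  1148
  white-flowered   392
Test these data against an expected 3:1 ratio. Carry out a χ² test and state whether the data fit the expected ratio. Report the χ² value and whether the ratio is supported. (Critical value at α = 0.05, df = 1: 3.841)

The 3:1 ratio has 4 parts, so with N = 1540 the expected counts are:
  purple-flowered: 1540 × 3/4 = 1155
  white-flowered: 1540 × 1/4 = 385
χ² = Σ (O − E)² / E
  purple-flowered: (1148 − 1155)² / 1155 = 0.0424
  white-flowered: (392 − 385)² / 385 = 0.1273
χ² = 0.0424 + 0.1273 = 0.1697 ≈ 0.170
Degrees of freedom = 2 − 1 = 1; critical value at α = 0.05 is 3.841.
Since 0.170 < 3.841, we fail to reject the null hypothesis — the data are consistent with the 3:1 ratio.

0.170; consistent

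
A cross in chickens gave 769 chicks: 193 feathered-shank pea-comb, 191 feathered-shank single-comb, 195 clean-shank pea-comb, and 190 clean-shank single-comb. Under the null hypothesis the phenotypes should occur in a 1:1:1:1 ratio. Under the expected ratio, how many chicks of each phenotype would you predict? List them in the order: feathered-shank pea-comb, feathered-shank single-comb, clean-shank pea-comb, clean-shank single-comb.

192.25, 192.25, 192.25, 192.25

Under the 1:1:1:1 hypothesis (Σ ratio = 4, N = 769):
  feathered-shank pea-comb: 769 × 1/4 = 192.25
  feathered-shank single-comb: 769 × 1/4 = 192.25
  clean-shank pea-comb: 769 × 1/4 = 192.25
  clean-shank single-comb: 769 × 1/4 = 192.25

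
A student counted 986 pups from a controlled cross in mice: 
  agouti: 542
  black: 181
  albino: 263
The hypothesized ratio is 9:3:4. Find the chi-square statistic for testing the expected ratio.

1.473

The 9:3:4 ratio has 16 parts, so with N = 986 the expected counts are:
  agouti: 986 × 9/16 = 554.625
  black: 986 × 3/16 = 184.875
  albino: 986 × 4/16 = 246.5
χ² = Σ (O − E)² / E
  agouti: (542 − 554.625)² / 554.625 = 0.2874
  black: (181 − 184.875)² / 184.875 = 0.0812
  albino: (263 − 246.5)² / 246.5 = 1.1045
χ² = 0.2874 + 0.0812 + 1.1045 = 1.4731 ≈ 1.473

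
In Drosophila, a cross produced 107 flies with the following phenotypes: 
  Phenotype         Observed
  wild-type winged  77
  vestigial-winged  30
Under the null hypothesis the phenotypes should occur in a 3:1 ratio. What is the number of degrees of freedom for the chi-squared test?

A goodness-of-fit test with 2 phenotype classes has df = 2 − 1 = 1.

1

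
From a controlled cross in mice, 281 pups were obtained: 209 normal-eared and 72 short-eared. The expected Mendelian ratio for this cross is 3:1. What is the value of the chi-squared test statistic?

0.058

Under the 3:1 hypothesis (Σ ratio = 4, N = 281):
  normal-eared: 281 × 3/4 = 210.75
  short-eared: 281 × 1/4 = 70.25
χ² = Σ (O − E)² / E
  normal-eared: (209 − 210.75)² / 210.75 = 0.0145
  short-eared: (72 − 70.25)² / 70.25 = 0.0436
χ² = 0.0145 + 0.0436 = 0.0581 ≈ 0.058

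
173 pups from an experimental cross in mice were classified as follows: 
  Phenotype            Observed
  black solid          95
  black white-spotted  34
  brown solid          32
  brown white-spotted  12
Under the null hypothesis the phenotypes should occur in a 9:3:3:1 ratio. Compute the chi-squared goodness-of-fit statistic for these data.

Total ratio parts = 16. Expected numbers out of 173:
  black solid: 173 × 9/16 = 97.3125
  black white-spotted: 173 × 3/16 = 32.4375
  brown solid: 173 × 3/16 = 32.4375
  brown white-spotted: 173 × 1/16 = 10.8125
χ² = Σ (O − E)² / E
  black solid: (95 − 97.3125)² / 97.3125 = 0.0550
  black white-spotted: (34 − 32.4375)² / 32.4375 = 0.0753
  brown solid: (32 − 32.4375)² / 32.4375 = 0.0059
  brown white-spotted: (12 − 10.8125)² / 10.8125 = 0.1304
χ² = 0.0550 + 0.0753 + 0.0059 + 0.1304 = 0.2666 ≈ 0.267

0.267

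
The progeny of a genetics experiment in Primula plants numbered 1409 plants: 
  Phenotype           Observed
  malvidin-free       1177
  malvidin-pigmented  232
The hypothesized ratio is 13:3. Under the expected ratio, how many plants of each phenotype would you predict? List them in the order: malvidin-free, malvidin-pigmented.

1144.8125, 264.1875

The 13:3 ratio has 16 parts, so with N = 1409 the expected counts are:
  malvidin-free: 1409 × 13/16 = 1144.8125
  malvidin-pigmented: 1409 × 3/16 = 264.1875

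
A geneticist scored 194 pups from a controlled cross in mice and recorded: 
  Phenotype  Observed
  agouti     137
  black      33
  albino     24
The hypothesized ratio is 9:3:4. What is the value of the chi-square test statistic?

Expected counts for N = 194 under a 9:3:4 ratio (total parts = 16):
  agouti: 194 × 9/16 = 109.125
  black: 194 × 3/16 = 36.375
  albino: 194 × 4/16 = 48.5
χ² = Σ (O − E)² / E
  agouti: (137 − 109.125)² / 109.125 = 7.1204
  black: (33 − 36.375)² / 36.375 = 0.3131
  albino: (24 − 48.5)² / 48.5 = 12.3763
χ² = 7.1204 + 0.3131 + 12.3763 = 19.8098 ≈ 19.810

19.810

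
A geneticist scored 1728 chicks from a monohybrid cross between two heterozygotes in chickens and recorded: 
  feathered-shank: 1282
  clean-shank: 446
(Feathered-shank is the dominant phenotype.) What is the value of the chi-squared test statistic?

0.605

For a monohybrid cross between heterozygotes with complete dominance, the expected phenotypic ratio is 3:1.
Expected counts for N = 1728 under a 3:1 ratio (total parts = 4):
  feathered-shank: 1728 × 3/4 = 1296
  clean-shank: 1728 × 1/4 = 432
χ² = Σ (O − E)² / E
  feathered-shank: (1282 − 1296)² / 1296 = 0.1512
  clean-shank: (446 − 432)² / 432 = 0.4537
χ² = 0.1512 + 0.4537 = 0.6049 ≈ 0.605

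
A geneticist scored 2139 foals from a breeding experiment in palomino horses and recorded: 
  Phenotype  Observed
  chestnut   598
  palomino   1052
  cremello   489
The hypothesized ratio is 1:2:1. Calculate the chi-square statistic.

Under the 1:2:1 hypothesis (Σ ratio = 4, N = 2139):
  chestnut: 2139 × 1/4 = 534.75
  palomino: 2139 × 2/4 = 1069.5
  cremello: 2139 × 1/4 = 534.75
χ² = Σ (O − E)² / E
  chestnut: (598 − 534.75)² / 534.75 = 7.4812
  palomino: (1052 − 1069.5)² / 1069.5 = 0.2863
  cremello: (489 − 534.75)² / 534.75 = 3.9141
χ² = 7.4812 + 0.2863 + 3.9141 = 11.6816 ≈ 11.682

11.682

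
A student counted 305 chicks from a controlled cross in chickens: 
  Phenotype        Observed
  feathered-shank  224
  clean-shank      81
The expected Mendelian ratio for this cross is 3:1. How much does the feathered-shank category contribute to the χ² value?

Total ratio parts = 4. Expected numbers out of 305:
  feathered-shank: 305 × 3/4 = 228.75
  clean-shank: 305 × 1/4 = 76.25
Contribution of feathered-shank: (224 − 228.75)² / 228.75 = 0.0986

0.099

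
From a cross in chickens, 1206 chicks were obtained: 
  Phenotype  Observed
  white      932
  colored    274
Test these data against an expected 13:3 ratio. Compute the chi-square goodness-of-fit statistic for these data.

12.475

Expected counts for N = 1206 under a 13:3 ratio (total parts = 16):
  white: 1206 × 13/16 = 979.875
  colored: 1206 × 3/16 = 226.125
χ² = Σ (O − E)² / E
  white: (932 − 979.875)² / 979.875 = 2.3391
  colored: (274 − 226.125)² / 226.125 = 10.1361
χ² = 2.3391 + 10.1361 = 12.4752 ≈ 12.475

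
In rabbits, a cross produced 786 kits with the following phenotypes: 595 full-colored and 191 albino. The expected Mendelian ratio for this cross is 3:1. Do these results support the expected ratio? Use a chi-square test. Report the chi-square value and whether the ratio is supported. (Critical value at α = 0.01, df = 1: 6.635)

Expected counts for N = 786 under a 3:1 ratio (total parts = 4):
  full-colored: 786 × 3/4 = 589.5
  albino: 786 × 1/4 = 196.5
χ² = Σ (O − E)² / E
  full-colored: (595 − 589.5)² / 589.5 = 0.0513
  albino: (191 − 196.5)² / 196.5 = 0.1539
χ² = 0.0513 + 0.1539 = 0.2052 ≈ 0.205
Degrees of freedom = 2 − 1 = 1; critical value at α = 0.01 is 6.635.
Since 0.205 < 6.635, we fail to reject the null hypothesis — the data are consistent with the 3:1 ratio.

0.205; consistent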